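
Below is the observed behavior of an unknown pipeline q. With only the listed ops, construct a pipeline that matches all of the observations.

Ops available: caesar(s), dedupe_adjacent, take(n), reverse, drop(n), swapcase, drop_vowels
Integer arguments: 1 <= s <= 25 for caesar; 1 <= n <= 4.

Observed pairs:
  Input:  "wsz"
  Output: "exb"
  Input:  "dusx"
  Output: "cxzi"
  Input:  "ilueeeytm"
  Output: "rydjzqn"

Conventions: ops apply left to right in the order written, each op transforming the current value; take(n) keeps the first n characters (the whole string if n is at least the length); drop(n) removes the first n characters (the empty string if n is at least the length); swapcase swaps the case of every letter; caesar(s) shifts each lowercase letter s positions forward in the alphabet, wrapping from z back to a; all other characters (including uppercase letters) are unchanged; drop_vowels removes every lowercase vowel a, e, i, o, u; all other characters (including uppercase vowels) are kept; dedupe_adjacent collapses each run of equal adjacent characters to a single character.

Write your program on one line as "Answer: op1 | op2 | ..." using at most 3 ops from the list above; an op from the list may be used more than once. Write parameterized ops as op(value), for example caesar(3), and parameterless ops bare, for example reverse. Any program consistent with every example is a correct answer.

dedupe_adjacent | caesar(5) | reverse

Check, running the answer program on each example:
  "wsz" -> "wsz" -> "bxe" -> "exb"
  "dusx" -> "dusx" -> "izxc" -> "cxzi"
  "ilueeeytm" -> "ilueytm" -> "nqzjdyr" -> "rydjzqn"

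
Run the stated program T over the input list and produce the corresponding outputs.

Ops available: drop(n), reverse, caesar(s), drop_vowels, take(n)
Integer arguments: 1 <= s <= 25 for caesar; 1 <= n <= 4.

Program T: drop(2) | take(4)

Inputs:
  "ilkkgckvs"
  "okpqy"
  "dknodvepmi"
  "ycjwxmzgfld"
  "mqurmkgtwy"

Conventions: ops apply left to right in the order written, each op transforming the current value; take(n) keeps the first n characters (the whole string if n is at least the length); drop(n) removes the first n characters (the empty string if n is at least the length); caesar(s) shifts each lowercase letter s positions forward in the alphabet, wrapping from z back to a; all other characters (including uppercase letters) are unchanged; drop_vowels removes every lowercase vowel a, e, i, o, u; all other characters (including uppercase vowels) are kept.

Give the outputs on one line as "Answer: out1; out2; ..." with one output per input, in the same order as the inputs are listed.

Execution, op by op:
  "ilkkgckvs" -> "kkgckvs" -> "kkgc"
  "okpqy" -> "pqy" -> "pqy"
  "dknodvepmi" -> "nodvepmi" -> "nodv"
  "ycjwxmzgfld" -> "jwxmzgfld" -> "jwxm"
  "mqurmkgtwy" -> "urmkgtwy" -> "urmk"

"kkgc"; "pqy"; "nodv"; "jwxm"; "urmk"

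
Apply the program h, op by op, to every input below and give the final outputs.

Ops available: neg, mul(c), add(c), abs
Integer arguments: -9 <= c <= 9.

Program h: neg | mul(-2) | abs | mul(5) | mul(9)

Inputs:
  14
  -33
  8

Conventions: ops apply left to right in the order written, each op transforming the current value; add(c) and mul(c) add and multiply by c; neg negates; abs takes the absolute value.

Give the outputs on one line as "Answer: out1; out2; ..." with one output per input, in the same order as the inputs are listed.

Execution, op by op:
  14 -> -14 -> 28 -> 28 -> 140 -> 1260
  -33 -> 33 -> -66 -> 66 -> 330 -> 2970
  8 -> -8 -> 16 -> 16 -> 80 -> 720

1260; 2970; 720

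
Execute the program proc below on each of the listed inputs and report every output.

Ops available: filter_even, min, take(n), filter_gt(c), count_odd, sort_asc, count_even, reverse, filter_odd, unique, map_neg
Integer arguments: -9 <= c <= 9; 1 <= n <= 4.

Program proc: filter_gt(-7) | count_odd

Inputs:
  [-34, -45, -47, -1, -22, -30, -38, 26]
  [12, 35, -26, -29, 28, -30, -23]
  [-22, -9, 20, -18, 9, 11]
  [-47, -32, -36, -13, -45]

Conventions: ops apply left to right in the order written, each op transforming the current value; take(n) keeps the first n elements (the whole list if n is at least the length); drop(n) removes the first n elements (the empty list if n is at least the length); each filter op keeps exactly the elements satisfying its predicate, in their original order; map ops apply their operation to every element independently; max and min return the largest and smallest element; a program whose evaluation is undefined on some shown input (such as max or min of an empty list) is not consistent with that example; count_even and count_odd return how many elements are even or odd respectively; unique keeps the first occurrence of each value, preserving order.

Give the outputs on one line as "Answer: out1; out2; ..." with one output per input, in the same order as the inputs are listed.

1; 1; 2; 0

Execution, op by op:
  [-34, -45, -47, -1, -22, -30, -38, 26] -> [-1, 26] -> 1
  [12, 35, -26, -29, 28, -30, -23] -> [12, 35, 28] -> 1
  [-22, -9, 20, -18, 9, 11] -> [20, 9, 11] -> 2
  [-47, -32, -36, -13, -45] -> [] -> 0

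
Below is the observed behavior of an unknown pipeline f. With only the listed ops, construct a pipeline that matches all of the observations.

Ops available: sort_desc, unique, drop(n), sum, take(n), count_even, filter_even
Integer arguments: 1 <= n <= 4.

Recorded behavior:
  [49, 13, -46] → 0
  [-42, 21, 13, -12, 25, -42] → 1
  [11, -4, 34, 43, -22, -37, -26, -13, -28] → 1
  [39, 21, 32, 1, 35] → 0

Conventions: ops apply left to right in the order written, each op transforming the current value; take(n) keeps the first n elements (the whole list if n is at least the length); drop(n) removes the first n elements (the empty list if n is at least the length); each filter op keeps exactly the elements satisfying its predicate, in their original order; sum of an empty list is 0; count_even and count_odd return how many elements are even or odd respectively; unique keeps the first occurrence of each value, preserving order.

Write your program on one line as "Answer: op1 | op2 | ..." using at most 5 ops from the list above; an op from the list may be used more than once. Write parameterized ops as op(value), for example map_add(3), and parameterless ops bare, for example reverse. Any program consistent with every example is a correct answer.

drop(1) | drop(3) | take(2) | count_even

Check, running the answer program on each example:
  [49, 13, -46] -> [13, -46] -> [] -> [] -> 0
  [-42, 21, 13, -12, 25, -42] -> [21, 13, -12, 25, -42] -> [25, -42] -> [25, -42] -> 1
  [11, -4, 34, 43, -22, -37, -26, -13, -28] -> [-4, 34, 43, -22, -37, -26, -13, -28] -> [-22, -37, -26, -13, -28] -> [-22, -37] -> 1
  [39, 21, 32, 1, 35] -> [21, 32, 1, 35] -> [35] -> [35] -> 0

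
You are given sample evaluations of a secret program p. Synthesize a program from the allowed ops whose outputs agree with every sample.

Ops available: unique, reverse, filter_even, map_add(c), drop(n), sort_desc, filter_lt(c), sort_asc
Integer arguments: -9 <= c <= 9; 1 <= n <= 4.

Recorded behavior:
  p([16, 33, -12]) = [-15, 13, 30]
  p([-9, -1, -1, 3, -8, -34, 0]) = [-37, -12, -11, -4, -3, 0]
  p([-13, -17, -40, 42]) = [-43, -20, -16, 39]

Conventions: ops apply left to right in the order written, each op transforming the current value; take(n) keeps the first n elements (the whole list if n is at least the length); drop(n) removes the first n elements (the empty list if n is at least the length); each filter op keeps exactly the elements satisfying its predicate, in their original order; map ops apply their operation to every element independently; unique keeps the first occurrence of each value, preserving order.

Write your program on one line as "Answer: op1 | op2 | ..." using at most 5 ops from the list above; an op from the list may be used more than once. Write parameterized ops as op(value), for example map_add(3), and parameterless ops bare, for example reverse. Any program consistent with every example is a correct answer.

map_add(5) | sort_asc | map_add(-8) | unique

Check, running the answer program on each example:
  [16, 33, -12] -> [21, 38, -7] -> [-7, 21, 38] -> [-15, 13, 30] -> [-15, 13, 30]
  [-9, -1, -1, 3, -8, -34, 0] -> [-4, 4, 4, 8, -3, -29, 5] -> [-29, -4, -3, 4, 4, 5, 8] -> [-37, -12, -11, -4, -4, -3, 0] -> [-37, -12, -11, -4, -3, 0]
  [-13, -17, -40, 42] -> [-8, -12, -35, 47] -> [-35, -12, -8, 47] -> [-43, -20, -16, 39] -> [-43, -20, -16, 39]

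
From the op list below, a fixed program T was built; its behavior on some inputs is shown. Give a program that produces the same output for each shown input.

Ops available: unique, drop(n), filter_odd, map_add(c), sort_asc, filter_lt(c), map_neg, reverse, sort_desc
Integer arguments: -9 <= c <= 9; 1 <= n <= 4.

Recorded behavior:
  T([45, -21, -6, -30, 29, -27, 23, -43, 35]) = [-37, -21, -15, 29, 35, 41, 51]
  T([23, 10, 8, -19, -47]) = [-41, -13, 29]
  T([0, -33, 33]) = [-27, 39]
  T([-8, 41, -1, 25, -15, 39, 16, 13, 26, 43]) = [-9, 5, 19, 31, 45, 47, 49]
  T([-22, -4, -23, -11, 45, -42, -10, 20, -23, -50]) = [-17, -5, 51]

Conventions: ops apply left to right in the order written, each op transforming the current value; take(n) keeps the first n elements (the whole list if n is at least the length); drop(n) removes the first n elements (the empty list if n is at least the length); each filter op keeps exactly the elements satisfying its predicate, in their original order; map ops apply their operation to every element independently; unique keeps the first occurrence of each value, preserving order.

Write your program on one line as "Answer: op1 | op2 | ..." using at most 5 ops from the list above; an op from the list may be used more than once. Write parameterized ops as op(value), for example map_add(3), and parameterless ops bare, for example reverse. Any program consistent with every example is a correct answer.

map_add(6) | unique | filter_odd | sort_asc

Check, running the answer program on each example:
  [45, -21, -6, -30, 29, -27, 23, -43, 35] -> [51, -15, 0, -24, 35, -21, 29, -37, 41] -> [51, -15, 0, -24, 35, -21, 29, -37, 41] -> [51, -15, 35, -21, 29, -37, 41] -> [-37, -21, -15, 29, 35, 41, 51]
  [23, 10, 8, -19, -47] -> [29, 16, 14, -13, -41] -> [29, 16, 14, -13, -41] -> [29, -13, -41] -> [-41, -13, 29]
  [0, -33, 33] -> [6, -27, 39] -> [6, -27, 39] -> [-27, 39] -> [-27, 39]
  [-8, 41, -1, 25, -15, 39, 16, 13, 26, 43] -> [-2, 47, 5, 31, -9, 45, 22, 19, 32, 49] -> [-2, 47, 5, 31, -9, 45, 22, 19, 32, 49] -> [47, 5, 31, -9, 45, 19, 49] -> [-9, 5, 19, 31, 45, 47, 49]
  [-22, -4, -23, -11, 45, -42, -10, 20, -23, -50] -> [-16, 2, -17, -5, 51, -36, -4, 26, -17, -44] -> [-16, 2, -17, -5, 51, -36, -4, 26, -44] -> [-17, -5, 51] -> [-17, -5, 51]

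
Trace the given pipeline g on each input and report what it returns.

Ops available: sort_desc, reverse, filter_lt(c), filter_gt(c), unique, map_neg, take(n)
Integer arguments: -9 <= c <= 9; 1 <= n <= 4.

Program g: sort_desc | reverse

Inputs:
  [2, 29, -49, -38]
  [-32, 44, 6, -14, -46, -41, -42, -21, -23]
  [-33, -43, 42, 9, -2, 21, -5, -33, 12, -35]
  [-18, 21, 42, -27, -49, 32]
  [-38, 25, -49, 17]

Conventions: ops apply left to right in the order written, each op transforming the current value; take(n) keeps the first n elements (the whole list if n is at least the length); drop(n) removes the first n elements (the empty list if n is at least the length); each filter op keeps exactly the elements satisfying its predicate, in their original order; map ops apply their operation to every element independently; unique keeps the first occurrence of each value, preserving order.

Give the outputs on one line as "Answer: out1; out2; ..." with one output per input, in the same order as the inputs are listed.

[-49, -38, 2, 29]; [-46, -42, -41, -32, -23, -21, -14, 6, 44]; [-43, -35, -33, -33, -5, -2, 9, 12, 21, 42]; [-49, -27, -18, 21, 32, 42]; [-49, -38, 17, 25]

Execution, op by op:
  [2, 29, -49, -38] -> [29, 2, -38, -49] -> [-49, -38, 2, 29]
  [-32, 44, 6, -14, -46, -41, -42, -21, -23] -> [44, 6, -14, -21, -23, -32, -41, -42, -46] -> [-46, -42, -41, -32, -23, -21, -14, 6, 44]
  [-33, -43, 42, 9, -2, 21, -5, -33, 12, -35] -> [42, 21, 12, 9, -2, -5, -33, -33, -35, -43] -> [-43, -35, -33, -33, -5, -2, 9, 12, 21, 42]
  [-18, 21, 42, -27, -49, 32] -> [42, 32, 21, -18, -27, -49] -> [-49, -27, -18, 21, 32, 42]
  [-38, 25, -49, 17] -> [25, 17, -38, -49] -> [-49, -38, 17, 25]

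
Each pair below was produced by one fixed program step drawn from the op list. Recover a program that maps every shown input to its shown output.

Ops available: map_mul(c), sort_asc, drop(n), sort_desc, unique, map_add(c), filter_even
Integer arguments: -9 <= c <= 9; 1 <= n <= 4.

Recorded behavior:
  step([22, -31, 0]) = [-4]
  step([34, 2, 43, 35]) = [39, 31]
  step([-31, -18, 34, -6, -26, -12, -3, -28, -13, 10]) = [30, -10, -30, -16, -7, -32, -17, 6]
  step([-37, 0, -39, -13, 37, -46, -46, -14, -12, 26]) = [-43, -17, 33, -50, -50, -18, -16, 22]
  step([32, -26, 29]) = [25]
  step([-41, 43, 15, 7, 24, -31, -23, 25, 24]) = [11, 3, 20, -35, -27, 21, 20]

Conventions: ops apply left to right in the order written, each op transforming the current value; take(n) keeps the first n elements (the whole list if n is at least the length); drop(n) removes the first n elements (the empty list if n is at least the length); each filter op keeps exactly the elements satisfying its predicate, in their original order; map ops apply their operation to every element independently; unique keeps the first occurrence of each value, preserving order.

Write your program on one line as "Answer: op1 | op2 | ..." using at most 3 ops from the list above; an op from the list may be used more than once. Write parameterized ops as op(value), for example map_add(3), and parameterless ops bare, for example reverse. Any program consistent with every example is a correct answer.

map_add(-4) | drop(2)

Check, running the answer program on each example:
  [22, -31, 0] -> [18, -35, -4] -> [-4]
  [34, 2, 43, 35] -> [30, -2, 39, 31] -> [39, 31]
  [-31, -18, 34, -6, -26, -12, -3, -28, -13, 10] -> [-35, -22, 30, -10, -30, -16, -7, -32, -17, 6] -> [30, -10, -30, -16, -7, -32, -17, 6]
  [-37, 0, -39, -13, 37, -46, -46, -14, -12, 26] -> [-41, -4, -43, -17, 33, -50, -50, -18, -16, 22] -> [-43, -17, 33, -50, -50, -18, -16, 22]
  [32, -26, 29] -> [28, -30, 25] -> [25]
  [-41, 43, 15, 7, 24, -31, -23, 25, 24] -> [-45, 39, 11, 3, 20, -35, -27, 21, 20] -> [11, 3, 20, -35, -27, 21, 20]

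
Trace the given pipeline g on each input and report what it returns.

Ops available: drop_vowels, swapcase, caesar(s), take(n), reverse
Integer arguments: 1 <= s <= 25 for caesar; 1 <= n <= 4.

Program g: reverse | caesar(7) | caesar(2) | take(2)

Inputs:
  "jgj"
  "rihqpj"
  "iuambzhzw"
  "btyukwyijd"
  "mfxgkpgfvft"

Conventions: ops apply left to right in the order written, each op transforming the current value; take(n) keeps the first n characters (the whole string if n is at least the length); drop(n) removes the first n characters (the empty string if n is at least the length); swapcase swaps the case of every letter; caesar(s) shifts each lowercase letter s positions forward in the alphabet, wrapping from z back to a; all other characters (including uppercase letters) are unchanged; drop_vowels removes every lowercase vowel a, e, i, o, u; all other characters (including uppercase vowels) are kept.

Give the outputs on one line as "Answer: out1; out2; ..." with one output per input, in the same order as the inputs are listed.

"sp"; "sy"; "fi"; "ms"; "co"

Execution, op by op:
  "jgj" -> "jgj" -> "qnq" -> "sps" -> "sp"
  "rihqpj" -> "jpqhir" -> "qwxopy" -> "syzqra" -> "sy"
  "iuambzhzw" -> "wzhzbmaui" -> "dgogithbp" -> "fiqikvjdr" -> "fi"
  "btyukwyijd" -> "djiywkuytb" -> "kqpfdrbfai" -> "msrhftdhck" -> "ms"
  "mfxgkpgfvft" -> "tfvfgpkgxfm" -> "amcmnwrnemt" -> "coeopytpgov" -> "co"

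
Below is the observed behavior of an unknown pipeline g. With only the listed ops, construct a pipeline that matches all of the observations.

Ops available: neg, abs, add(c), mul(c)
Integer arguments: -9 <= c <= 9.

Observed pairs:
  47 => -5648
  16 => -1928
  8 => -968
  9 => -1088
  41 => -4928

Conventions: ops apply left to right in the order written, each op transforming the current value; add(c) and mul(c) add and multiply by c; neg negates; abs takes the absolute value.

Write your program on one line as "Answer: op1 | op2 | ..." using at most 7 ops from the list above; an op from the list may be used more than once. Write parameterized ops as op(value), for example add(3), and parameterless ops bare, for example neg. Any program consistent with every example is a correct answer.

mul(5) | mul(-6) | add(3) | neg | add(5) | mul(-4)

Check, running the answer program on each example:
  47 -> 235 -> -1410 -> -1407 -> 1407 -> 1412 -> -5648
  16 -> 80 -> -480 -> -477 -> 477 -> 482 -> -1928
  8 -> 40 -> -240 -> -237 -> 237 -> 242 -> -968
  9 -> 45 -> -270 -> -267 -> 267 -> 272 -> -1088
  41 -> 205 -> -1230 -> -1227 -> 1227 -> 1232 -> -4928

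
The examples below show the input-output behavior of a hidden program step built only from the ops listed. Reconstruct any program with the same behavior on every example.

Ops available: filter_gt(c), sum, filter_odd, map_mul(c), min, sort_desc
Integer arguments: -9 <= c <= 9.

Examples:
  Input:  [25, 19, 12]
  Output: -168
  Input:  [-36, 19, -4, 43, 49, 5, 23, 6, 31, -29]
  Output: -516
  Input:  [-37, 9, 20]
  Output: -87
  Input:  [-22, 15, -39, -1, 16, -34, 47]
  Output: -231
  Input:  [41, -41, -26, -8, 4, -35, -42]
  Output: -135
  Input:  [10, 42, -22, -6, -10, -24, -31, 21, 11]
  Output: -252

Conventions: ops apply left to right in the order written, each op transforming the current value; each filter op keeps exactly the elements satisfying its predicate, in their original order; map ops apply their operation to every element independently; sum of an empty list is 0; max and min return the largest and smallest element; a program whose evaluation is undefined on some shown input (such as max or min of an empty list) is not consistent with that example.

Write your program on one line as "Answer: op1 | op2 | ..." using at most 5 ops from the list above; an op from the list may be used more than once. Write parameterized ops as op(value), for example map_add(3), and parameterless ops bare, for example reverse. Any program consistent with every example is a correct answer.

filter_gt(-9) | sort_desc | filter_gt(-5) | map_mul(-3) | sum

Check, running the answer program on each example:
  [25, 19, 12] -> [25, 19, 12] -> [25, 19, 12] -> [25, 19, 12] -> [-75, -57, -36] -> -168
  [-36, 19, -4, 43, 49, 5, 23, 6, 31, -29] -> [19, -4, 43, 49, 5, 23, 6, 31] -> [49, 43, 31, 23, 19, 6, 5, -4] -> [49, 43, 31, 23, 19, 6, 5, -4] -> [-147, -129, -93, -69, -57, -18, -15, 12] -> -516
  [-37, 9, 20] -> [9, 20] -> [20, 9] -> [20, 9] -> [-60, -27] -> -87
  [-22, 15, -39, -1, 16, -34, 47] -> [15, -1, 16, 47] -> [47, 16, 15, -1] -> [47, 16, 15, -1] -> [-141, -48, -45, 3] -> -231
  [41, -41, -26, -8, 4, -35, -42] -> [41, -8, 4] -> [41, 4, -8] -> [41, 4] -> [-123, -12] -> -135
  [10, 42, -22, -6, -10, -24, -31, 21, 11] -> [10, 42, -6, 21, 11] -> [42, 21, 11, 10, -6] -> [42, 21, 11, 10] -> [-126, -63, -33, -30] -> -252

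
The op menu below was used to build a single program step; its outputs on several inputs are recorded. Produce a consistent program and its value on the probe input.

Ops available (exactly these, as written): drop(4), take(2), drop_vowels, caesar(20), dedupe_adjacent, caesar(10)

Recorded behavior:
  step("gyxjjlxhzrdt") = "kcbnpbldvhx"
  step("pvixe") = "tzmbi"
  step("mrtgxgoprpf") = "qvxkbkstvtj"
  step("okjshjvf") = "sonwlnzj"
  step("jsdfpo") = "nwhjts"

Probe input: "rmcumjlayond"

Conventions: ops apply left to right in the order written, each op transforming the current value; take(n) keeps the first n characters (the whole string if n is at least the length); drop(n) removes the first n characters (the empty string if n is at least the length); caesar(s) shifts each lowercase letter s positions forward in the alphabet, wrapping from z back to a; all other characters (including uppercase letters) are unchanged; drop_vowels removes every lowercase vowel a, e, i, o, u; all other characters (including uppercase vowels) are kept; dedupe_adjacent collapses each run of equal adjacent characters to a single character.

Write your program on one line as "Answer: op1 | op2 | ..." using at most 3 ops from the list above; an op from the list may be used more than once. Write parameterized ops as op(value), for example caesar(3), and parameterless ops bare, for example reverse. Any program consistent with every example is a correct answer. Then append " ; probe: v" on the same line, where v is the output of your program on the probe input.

caesar(10) | caesar(20) | dedupe_adjacent ; probe: "vqgyqnpecsrh"

Check, running the answer program on each example:
  "gyxjjlxhzrdt" -> "qihttvhrjbnd" -> "kcbnnpbldvhx" -> "kcbnpbldvhx"
  "pvixe" -> "zfsho" -> "tzmbi" -> "tzmbi"
  "mrtgxgoprpf" -> "wbdqhqyzbzp" -> "qvxkbkstvtj" -> "qvxkbkstvtj"
  "okjshjvf" -> "yutcrtfp" -> "sonwlnzj" -> "sonwlnzj"
  "jsdfpo" -> "tcnpzy" -> "nwhjts" -> "nwhjts"
  probe: "rmcumjlayond" -> "bwmewtvkiyxn" -> "vqgyqnpecsrh" -> "vqgyqnpecsrh"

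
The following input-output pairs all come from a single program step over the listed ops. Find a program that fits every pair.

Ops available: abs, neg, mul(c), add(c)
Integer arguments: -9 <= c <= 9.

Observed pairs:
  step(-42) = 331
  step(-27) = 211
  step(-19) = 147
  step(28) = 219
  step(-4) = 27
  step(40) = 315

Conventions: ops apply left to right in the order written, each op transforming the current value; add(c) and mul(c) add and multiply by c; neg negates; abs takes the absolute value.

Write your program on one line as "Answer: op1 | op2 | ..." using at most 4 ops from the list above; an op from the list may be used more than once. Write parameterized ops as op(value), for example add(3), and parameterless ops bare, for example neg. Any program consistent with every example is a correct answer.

abs | mul(8) | add(-5)

Check, running the answer program on each example:
  -42 -> 42 -> 336 -> 331
  -27 -> 27 -> 216 -> 211
  -19 -> 19 -> 152 -> 147
  28 -> 28 -> 224 -> 219
  -4 -> 4 -> 32 -> 27
  40 -> 40 -> 320 -> 315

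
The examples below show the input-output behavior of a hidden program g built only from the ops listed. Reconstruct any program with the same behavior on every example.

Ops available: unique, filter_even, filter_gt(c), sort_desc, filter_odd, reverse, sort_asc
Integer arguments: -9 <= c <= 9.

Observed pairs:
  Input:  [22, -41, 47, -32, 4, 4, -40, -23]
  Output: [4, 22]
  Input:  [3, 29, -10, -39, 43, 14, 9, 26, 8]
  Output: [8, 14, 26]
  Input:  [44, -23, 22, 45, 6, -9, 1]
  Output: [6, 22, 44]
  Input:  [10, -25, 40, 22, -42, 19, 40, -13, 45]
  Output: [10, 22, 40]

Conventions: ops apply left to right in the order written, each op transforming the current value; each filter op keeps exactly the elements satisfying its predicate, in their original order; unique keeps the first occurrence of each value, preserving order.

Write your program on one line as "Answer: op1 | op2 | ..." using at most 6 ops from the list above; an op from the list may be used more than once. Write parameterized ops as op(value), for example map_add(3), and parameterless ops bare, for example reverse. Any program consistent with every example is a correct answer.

unique | filter_even | sort_asc | sort_desc | filter_gt(0) | sort_asc

Check, running the answer program on each example:
  [22, -41, 47, -32, 4, 4, -40, -23] -> [22, -41, 47, -32, 4, -40, -23] -> [22, -32, 4, -40] -> [-40, -32, 4, 22] -> [22, 4, -32, -40] -> [22, 4] -> [4, 22]
  [3, 29, -10, -39, 43, 14, 9, 26, 8] -> [3, 29, -10, -39, 43, 14, 9, 26, 8] -> [-10, 14, 26, 8] -> [-10, 8, 14, 26] -> [26, 14, 8, -10] -> [26, 14, 8] -> [8, 14, 26]
  [44, -23, 22, 45, 6, -9, 1] -> [44, -23, 22, 45, 6, -9, 1] -> [44, 22, 6] -> [6, 22, 44] -> [44, 22, 6] -> [44, 22, 6] -> [6, 22, 44]
  [10, -25, 40, 22, -42, 19, 40, -13, 45] -> [10, -25, 40, 22, -42, 19, -13, 45] -> [10, 40, 22, -42] -> [-42, 10, 22, 40] -> [40, 22, 10, -42] -> [40, 22, 10] -> [10, 22, 40]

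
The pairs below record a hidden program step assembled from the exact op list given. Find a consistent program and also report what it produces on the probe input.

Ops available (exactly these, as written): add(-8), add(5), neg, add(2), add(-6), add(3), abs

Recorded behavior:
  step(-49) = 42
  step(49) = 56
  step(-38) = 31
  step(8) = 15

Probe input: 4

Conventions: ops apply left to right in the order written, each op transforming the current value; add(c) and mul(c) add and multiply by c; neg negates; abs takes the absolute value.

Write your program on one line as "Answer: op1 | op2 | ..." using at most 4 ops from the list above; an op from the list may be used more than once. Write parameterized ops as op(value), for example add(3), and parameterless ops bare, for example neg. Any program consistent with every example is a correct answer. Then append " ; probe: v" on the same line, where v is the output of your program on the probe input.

add(2) | add(5) | abs ; probe: 11

Check, running the answer program on each example:
  -49 -> -47 -> -42 -> 42
  49 -> 51 -> 56 -> 56
  -38 -> -36 -> -31 -> 31
  8 -> 10 -> 15 -> 15
  probe: 4 -> 6 -> 11 -> 11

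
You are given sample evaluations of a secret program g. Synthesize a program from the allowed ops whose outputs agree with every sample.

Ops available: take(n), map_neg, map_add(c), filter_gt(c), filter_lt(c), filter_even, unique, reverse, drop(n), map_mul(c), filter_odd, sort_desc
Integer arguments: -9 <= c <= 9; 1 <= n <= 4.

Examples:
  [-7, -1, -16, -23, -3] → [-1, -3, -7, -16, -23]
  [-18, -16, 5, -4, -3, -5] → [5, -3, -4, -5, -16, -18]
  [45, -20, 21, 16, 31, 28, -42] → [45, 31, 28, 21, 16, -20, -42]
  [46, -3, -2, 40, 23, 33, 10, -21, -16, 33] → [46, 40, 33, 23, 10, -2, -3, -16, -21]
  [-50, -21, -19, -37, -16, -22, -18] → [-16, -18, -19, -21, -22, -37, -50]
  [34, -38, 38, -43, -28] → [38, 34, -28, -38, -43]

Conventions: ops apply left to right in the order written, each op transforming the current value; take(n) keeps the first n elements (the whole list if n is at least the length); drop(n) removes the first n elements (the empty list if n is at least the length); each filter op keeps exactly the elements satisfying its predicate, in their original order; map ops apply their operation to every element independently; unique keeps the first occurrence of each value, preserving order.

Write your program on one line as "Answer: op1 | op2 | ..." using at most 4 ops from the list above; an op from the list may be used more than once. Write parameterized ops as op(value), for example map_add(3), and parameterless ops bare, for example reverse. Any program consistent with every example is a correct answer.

map_neg | unique | map_neg | sort_desc

Check, running the answer program on each example:
  [-7, -1, -16, -23, -3] -> [7, 1, 16, 23, 3] -> [7, 1, 16, 23, 3] -> [-7, -1, -16, -23, -3] -> [-1, -3, -7, -16, -23]
  [-18, -16, 5, -4, -3, -5] -> [18, 16, -5, 4, 3, 5] -> [18, 16, -5, 4, 3, 5] -> [-18, -16, 5, -4, -3, -5] -> [5, -3, -4, -5, -16, -18]
  [45, -20, 21, 16, 31, 28, -42] -> [-45, 20, -21, -16, -31, -28, 42] -> [-45, 20, -21, -16, -31, -28, 42] -> [45, -20, 21, 16, 31, 28, -42] -> [45, 31, 28, 21, 16, -20, -42]
  [46, -3, -2, 40, 23, 33, 10, -21, -16, 33] -> [-46, 3, 2, -40, -23, -33, -10, 21, 16, -33] -> [-46, 3, 2, -40, -23, -33, -10, 21, 16] -> [46, -3, -2, 40, 23, 33, 10, -21, -16] -> [46, 40, 33, 23, 10, -2, -3, -16, -21]
  [-50, -21, -19, -37, -16, -22, -18] -> [50, 21, 19, 37, 16, 22, 18] -> [50, 21, 19, 37, 16, 22, 18] -> [-50, -21, -19, -37, -16, -22, -18] -> [-16, -18, -19, -21, -22, -37, -50]
  [34, -38, 38, -43, -28] -> [-34, 38, -38, 43, 28] -> [-34, 38, -38, 43, 28] -> [34, -38, 38, -43, -28] -> [38, 34, -28, -38, -43]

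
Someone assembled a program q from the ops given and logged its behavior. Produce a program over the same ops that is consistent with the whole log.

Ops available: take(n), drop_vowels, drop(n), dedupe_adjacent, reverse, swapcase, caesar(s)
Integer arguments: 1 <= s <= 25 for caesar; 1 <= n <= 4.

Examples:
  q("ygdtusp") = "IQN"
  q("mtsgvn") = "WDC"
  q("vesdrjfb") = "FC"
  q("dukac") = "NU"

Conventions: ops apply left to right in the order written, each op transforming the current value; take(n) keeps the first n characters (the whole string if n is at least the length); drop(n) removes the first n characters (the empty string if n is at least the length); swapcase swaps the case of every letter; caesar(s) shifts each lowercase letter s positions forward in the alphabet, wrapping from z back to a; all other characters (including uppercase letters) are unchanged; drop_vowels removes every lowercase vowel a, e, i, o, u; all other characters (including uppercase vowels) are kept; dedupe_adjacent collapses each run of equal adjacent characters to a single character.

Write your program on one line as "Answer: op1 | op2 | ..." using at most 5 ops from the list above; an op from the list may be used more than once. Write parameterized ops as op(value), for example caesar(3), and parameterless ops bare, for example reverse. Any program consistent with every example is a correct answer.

take(3) | drop_vowels | caesar(10) | swapcase

Check, running the answer program on each example:
  "ygdtusp" -> "ygd" -> "ygd" -> "iqn" -> "IQN"
  "mtsgvn" -> "mts" -> "mts" -> "wdc" -> "WDC"
  "vesdrjfb" -> "ves" -> "vs" -> "fc" -> "FC"
  "dukac" -> "duk" -> "dk" -> "nu" -> "NU"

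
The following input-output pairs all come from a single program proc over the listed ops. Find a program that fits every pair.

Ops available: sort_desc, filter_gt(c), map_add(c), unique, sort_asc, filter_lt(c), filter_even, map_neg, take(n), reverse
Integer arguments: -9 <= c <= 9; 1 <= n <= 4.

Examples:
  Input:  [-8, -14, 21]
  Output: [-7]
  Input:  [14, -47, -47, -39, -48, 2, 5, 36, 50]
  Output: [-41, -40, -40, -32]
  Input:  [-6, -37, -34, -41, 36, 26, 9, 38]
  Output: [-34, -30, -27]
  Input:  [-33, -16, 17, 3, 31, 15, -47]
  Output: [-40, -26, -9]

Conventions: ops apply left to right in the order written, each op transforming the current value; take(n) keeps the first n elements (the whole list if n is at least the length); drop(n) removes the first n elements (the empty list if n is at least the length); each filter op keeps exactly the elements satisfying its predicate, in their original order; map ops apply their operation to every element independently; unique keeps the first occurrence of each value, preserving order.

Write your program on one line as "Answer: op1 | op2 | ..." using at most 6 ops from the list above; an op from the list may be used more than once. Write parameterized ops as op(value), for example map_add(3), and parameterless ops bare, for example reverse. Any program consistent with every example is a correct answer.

sort_desc | filter_lt(-9) | map_neg | map_add(-7) | sort_desc | map_neg

Check, running the answer program on each example:
  [-8, -14, 21] -> [21, -8, -14] -> [-14] -> [14] -> [7] -> [7] -> [-7]
  [14, -47, -47, -39, -48, 2, 5, 36, 50] -> [50, 36, 14, 5, 2, -39, -47, -47, -48] -> [-39, -47, -47, -48] -> [39, 47, 47, 48] -> [32, 40, 40, 41] -> [41, 40, 40, 32] -> [-41, -40, -40, -32]
  [-6, -37, -34, -41, 36, 26, 9, 38] -> [38, 36, 26, 9, -6, -34, -37, -41] -> [-34, -37, -41] -> [34, 37, 41] -> [27, 30, 34] -> [34, 30, 27] -> [-34, -30, -27]
  [-33, -16, 17, 3, 31, 15, -47] -> [31, 17, 15, 3, -16, -33, -47] -> [-16, -33, -47] -> [16, 33, 47] -> [9, 26, 40] -> [40, 26, 9] -> [-40, -26, -9]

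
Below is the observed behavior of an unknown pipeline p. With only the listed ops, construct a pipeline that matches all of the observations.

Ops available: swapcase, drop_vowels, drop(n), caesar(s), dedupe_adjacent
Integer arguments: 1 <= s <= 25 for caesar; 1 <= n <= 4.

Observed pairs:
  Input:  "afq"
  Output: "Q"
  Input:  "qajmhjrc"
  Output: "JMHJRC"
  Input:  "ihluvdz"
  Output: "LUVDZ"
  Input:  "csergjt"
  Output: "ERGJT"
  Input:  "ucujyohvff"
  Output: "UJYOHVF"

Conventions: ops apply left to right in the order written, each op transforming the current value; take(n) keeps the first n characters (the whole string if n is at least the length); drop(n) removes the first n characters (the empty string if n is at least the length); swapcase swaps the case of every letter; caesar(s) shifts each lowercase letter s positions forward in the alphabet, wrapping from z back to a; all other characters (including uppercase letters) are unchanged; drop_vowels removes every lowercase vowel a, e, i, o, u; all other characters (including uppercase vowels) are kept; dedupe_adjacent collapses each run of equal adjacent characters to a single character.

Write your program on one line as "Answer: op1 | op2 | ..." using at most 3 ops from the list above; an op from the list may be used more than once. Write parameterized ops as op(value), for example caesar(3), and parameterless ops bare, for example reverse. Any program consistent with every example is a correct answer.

dedupe_adjacent | swapcase | drop(2)

Check, running the answer program on each example:
  "afq" -> "afq" -> "AFQ" -> "Q"
  "qajmhjrc" -> "qajmhjrc" -> "QAJMHJRC" -> "JMHJRC"
  "ihluvdz" -> "ihluvdz" -> "IHLUVDZ" -> "LUVDZ"
  "csergjt" -> "csergjt" -> "CSERGJT" -> "ERGJT"
  "ucujyohvff" -> "ucujyohvf" -> "UCUJYOHVF" -> "UJYOHVF"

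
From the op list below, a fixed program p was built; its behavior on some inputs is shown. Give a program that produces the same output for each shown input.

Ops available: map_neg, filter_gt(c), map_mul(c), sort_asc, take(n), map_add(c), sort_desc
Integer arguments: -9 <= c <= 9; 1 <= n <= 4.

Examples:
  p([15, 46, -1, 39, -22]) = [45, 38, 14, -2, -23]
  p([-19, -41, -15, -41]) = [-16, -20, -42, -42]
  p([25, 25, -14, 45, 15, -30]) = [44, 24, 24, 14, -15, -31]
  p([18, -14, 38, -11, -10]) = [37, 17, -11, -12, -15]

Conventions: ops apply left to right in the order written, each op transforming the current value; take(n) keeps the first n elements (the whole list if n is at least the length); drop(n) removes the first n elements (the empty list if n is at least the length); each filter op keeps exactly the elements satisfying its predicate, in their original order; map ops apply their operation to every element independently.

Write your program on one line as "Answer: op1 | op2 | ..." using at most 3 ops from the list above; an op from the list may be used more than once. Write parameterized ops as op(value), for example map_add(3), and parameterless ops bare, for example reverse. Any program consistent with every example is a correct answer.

map_add(7) | map_add(-8) | sort_desc

Check, running the answer program on each example:
  [15, 46, -1, 39, -22] -> [22, 53, 6, 46, -15] -> [14, 45, -2, 38, -23] -> [45, 38, 14, -2, -23]
  [-19, -41, -15, -41] -> [-12, -34, -8, -34] -> [-20, -42, -16, -42] -> [-16, -20, -42, -42]
  [25, 25, -14, 45, 15, -30] -> [32, 32, -7, 52, 22, -23] -> [24, 24, -15, 44, 14, -31] -> [44, 24, 24, 14, -15, -31]
  [18, -14, 38, -11, -10] -> [25, -7, 45, -4, -3] -> [17, -15, 37, -12, -11] -> [37, 17, -11, -12, -15]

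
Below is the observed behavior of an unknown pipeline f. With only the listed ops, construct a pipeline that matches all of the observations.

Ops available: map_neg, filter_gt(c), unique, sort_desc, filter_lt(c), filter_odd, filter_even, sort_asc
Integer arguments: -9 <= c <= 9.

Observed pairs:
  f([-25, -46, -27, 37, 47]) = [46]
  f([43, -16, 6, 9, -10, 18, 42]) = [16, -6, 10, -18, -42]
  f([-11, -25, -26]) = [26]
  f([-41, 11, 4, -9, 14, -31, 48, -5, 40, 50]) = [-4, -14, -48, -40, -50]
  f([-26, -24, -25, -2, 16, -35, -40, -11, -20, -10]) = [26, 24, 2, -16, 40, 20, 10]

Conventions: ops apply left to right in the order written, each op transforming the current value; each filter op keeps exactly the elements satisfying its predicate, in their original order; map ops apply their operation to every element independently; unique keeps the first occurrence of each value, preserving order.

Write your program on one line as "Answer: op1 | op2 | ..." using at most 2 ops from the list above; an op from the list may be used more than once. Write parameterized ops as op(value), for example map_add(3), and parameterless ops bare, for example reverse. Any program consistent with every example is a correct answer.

filter_even | map_neg

Check, running the answer program on each example:
  [-25, -46, -27, 37, 47] -> [-46] -> [46]
  [43, -16, 6, 9, -10, 18, 42] -> [-16, 6, -10, 18, 42] -> [16, -6, 10, -18, -42]
  [-11, -25, -26] -> [-26] -> [26]
  [-41, 11, 4, -9, 14, -31, 48, -5, 40, 50] -> [4, 14, 48, 40, 50] -> [-4, -14, -48, -40, -50]
  [-26, -24, -25, -2, 16, -35, -40, -11, -20, -10] -> [-26, -24, -2, 16, -40, -20, -10] -> [26, 24, 2, -16, 40, 20, 10]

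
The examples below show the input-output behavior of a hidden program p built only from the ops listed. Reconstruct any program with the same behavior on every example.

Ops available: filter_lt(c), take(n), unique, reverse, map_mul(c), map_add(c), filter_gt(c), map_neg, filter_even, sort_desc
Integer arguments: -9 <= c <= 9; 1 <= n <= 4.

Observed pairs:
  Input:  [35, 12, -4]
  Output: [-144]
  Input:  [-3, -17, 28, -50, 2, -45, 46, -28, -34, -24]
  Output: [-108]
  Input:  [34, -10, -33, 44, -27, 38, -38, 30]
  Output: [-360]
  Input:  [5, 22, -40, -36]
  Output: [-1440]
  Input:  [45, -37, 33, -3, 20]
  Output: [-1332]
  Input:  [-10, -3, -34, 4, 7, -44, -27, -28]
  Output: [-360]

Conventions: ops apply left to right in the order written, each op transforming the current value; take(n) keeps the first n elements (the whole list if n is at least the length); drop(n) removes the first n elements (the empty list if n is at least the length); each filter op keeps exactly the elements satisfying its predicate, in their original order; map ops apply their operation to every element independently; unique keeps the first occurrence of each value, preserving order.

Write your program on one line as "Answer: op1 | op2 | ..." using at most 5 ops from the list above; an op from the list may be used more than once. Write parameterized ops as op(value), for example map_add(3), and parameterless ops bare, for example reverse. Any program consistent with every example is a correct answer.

map_mul(9) | map_mul(4) | filter_lt(4) | take(1)

Check, running the answer program on each example:
  [35, 12, -4] -> [315, 108, -36] -> [1260, 432, -144] -> [-144] -> [-144]
  [-3, -17, 28, -50, 2, -45, 46, -28, -34, -24] -> [-27, -153, 252, -450, 18, -405, 414, -252, -306, -216] -> [-108, -612, 1008, -1800, 72, -1620, 1656, -1008, -1224, -864] -> [-108, -612, -1800, -1620, -1008, -1224, -864] -> [-108]
  [34, -10, -33, 44, -27, 38, -38, 30] -> [306, -90, -297, 396, -243, 342, -342, 270] -> [1224, -360, -1188, 1584, -972, 1368, -1368, 1080] -> [-360, -1188, -972, -1368] -> [-360]
  [5, 22, -40, -36] -> [45, 198, -360, -324] -> [180, 792, -1440, -1296] -> [-1440, -1296] -> [-1440]
  [45, -37, 33, -3, 20] -> [405, -333, 297, -27, 180] -> [1620, -1332, 1188, -108, 720] -> [-1332, -108] -> [-1332]
  [-10, -3, -34, 4, 7, -44, -27, -28] -> [-90, -27, -306, 36, 63, -396, -243, -252] -> [-360, -108, -1224, 144, 252, -1584, -972, -1008] -> [-360, -108, -1224, -1584, -972, -1008] -> [-360]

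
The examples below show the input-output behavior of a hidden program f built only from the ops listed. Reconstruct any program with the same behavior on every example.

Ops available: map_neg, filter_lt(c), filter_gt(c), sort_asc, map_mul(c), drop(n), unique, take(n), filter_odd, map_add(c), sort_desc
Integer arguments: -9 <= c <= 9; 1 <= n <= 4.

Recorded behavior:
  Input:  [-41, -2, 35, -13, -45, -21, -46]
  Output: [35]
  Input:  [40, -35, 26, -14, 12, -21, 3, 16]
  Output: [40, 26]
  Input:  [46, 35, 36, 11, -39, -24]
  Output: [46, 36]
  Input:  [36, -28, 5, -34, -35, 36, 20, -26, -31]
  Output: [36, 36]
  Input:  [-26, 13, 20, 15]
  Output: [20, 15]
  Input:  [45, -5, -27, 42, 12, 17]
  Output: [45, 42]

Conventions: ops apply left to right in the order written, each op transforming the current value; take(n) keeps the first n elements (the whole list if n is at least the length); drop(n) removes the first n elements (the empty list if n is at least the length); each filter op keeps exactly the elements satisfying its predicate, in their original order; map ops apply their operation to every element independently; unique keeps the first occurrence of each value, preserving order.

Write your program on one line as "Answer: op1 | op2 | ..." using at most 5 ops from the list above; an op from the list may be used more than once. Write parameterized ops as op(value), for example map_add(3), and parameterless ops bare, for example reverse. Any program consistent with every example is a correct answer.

sort_desc | take(3) | take(2) | filter_gt(4)

Check, running the answer program on each example:
  [-41, -2, 35, -13, -45, -21, -46] -> [35, -2, -13, -21, -41, -45, -46] -> [35, -2, -13] -> [35, -2] -> [35]
  [40, -35, 26, -14, 12, -21, 3, 16] -> [40, 26, 16, 12, 3, -14, -21, -35] -> [40, 26, 16] -> [40, 26] -> [40, 26]
  [46, 35, 36, 11, -39, -24] -> [46, 36, 35, 11, -24, -39] -> [46, 36, 35] -> [46, 36] -> [46, 36]
  [36, -28, 5, -34, -35, 36, 20, -26, -31] -> [36, 36, 20, 5, -26, -28, -31, -34, -35] -> [36, 36, 20] -> [36, 36] -> [36, 36]
  [-26, 13, 20, 15] -> [20, 15, 13, -26] -> [20, 15, 13] -> [20, 15] -> [20, 15]
  [45, -5, -27, 42, 12, 17] -> [45, 42, 17, 12, -5, -27] -> [45, 42, 17] -> [45, 42] -> [45, 42]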